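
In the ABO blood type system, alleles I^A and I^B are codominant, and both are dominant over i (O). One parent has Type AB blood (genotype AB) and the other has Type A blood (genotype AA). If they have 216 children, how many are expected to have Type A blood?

Cross: AB × AA
Possible offspring genotypes: 2 AA, 2 AB
Blood type counts: 2 Type A, 2 Type AB
Probability of Type A: 2/4 = 1/2
Expected count = 1/2 × 216 = 108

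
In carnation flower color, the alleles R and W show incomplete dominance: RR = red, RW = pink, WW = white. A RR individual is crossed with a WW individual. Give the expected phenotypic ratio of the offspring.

Punnett square for RR × WW:
Offspring genotypes: 4 RW
Phenotype counts: 4 pink
Ratio: all pink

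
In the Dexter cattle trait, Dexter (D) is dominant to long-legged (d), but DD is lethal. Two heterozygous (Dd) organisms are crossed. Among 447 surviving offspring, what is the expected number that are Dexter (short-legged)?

Cross: Dd × Dd
Punnett square offspring (before lethality): 1 DD, 2 Dd, 1 dd
The DD genotype is lethal (embryos die); surviving offspring: 2 Dd, 1 dd
Dexter (short-legged): 2 out of 3 → fraction 2/3
Expected count = 2/3 × 447 = 298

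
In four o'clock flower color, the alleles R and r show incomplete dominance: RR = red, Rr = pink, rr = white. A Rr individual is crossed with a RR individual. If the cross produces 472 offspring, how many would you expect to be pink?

Punnett square for Rr × RR:
Offspring genotypes: 2 RR, 2 Rr
Phenotype counts: 2 red, 2 pink
pink: 2 out of 4 → fraction 1/2
Expected count = 1/2 × 472 = 236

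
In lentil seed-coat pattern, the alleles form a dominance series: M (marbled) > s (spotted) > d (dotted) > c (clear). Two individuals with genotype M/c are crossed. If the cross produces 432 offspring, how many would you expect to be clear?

Cross: M/c × M/c
Allele dominance: M > s > d > c
Offspring genotypes: 1 M/M, 2 M/c, 1 c/c
Phenotype counts: 3 marbled, 1 clear
clear: 1 out of 4 → fraction 1/4
Expected count = 1/4 × 432 = 108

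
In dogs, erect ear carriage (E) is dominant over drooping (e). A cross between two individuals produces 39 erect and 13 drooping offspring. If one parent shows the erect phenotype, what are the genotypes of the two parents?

Observed offspring: 39 erect, 13 drooping
The observed ratio simplifies to 3:1. Drooping (ee) offspring appear, so each parent must contribute one e allele. The parent stated to show erect carries E, so it is Ee. The other parent is then either Ee or ee: Ee × ee would give a 1:1 split, whereas Ee × Ee gives 3:1 — matching the data. So both parents are heterozygous (Ee × Ee).
Parent genotypes: Ee × Ee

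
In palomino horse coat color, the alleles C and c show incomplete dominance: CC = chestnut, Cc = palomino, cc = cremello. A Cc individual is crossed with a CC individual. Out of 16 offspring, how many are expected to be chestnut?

Punnett square for Cc × CC:
Offspring genotypes: 2 CC, 2 Cc
Phenotype counts: 2 chestnut, 2 palomino
chestnut: 2 out of 4 → fraction 1/2
Expected count = 1/2 × 16 = 8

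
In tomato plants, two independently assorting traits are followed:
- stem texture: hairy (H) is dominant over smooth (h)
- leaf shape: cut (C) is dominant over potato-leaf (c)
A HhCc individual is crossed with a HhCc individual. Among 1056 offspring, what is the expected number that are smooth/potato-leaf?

Dihybrid cross HhCc × HhCc — consider each gene separately:
stem texture: Hh × Hh → 1 HH, 2 Hh, 1 hh → 3 H_ : 1 hh (out of 4)
leaf shape: Cc × Cc → 1 CC, 2 Cc, 1 cc → 3 C_ : 1 cc (out of 4)
Combine (counts out of 4 × 4 = 16): hairy/cut (H_C_) = 3×3 = 9; hairy/potato-leaf (H_cc) = 3×1 = 3; smooth/cut (hhC_) = 1×3 = 3; smooth/potato-leaf (hhcc) = 1×1 = 1
Phenotype counts (out of 16): 9 hairy/cut, 3 hairy/potato-leaf, 3 smooth/cut, 1 smooth/potato-leaf
smooth/potato-leaf: 1 out of 16 → fraction 1/16
Expected count = 1/16 × 1056 = 66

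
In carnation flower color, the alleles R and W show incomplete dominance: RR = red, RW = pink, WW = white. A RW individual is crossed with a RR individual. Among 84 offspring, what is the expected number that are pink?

Punnett square for RW × RR:
Offspring genotypes: 2 RR, 2 RW
Phenotype counts: 2 red, 2 pink
pink: 2 out of 4 → fraction 1/2
Expected count = 1/2 × 84 = 42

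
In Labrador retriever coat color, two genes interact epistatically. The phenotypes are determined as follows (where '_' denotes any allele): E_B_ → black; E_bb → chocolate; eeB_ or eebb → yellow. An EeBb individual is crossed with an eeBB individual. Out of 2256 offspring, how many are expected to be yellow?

Cross: EeBb × eeBB — consider each gene separately:
E gene: Ee × ee → 2 Ee, 2 ee → 2 E_ : 2 ee (out of 4)
B gene: Bb × BB → 2 BB, 2 Bb → 4 B_ (out of 4)
Genotype classes (out of 4 × 4 = 16): E_B_ = 2×4 = 8; eeB_ = 2×4 = 8
Apply the phenotype rules: E_B_ (8) → black; eeB_ (8) → yellow
Phenotype counts (out of 16): 8 black, 8 yellow
yellow: 8 out of 16 → fraction 1/2
Expected count = 1/2 × 2256 = 1128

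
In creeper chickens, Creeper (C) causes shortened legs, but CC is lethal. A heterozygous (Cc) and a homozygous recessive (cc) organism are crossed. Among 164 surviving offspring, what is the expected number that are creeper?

Cross: Cc × cc
Punnett square offspring (before lethality): 2 Cc, 2 cc
No CC offspring are produced in this cross.
creeper: 2 out of 4 → fraction 1/2
Expected count = 1/2 × 164 = 82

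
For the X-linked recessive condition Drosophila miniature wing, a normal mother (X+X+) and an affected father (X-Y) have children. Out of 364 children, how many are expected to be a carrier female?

Cross: X+X+ × X-Y
Offspring: 2 X+X-, 2 X+Y
Probability of a carrier female: 2/4 = 1/2
Expected count = 1/2 × 364 = 182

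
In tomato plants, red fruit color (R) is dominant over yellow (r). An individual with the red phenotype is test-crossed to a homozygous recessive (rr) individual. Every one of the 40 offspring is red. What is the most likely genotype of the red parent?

Test cross: ? × rr
All offspring are red.
If the unknown parent were heterozygous (Rr), about half of 40 offspring would be yellow; none are. The unknown parent is most likely homozygous dominant (RR).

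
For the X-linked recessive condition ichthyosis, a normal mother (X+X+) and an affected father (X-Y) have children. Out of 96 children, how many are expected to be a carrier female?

Cross: X+X+ × X-Y
Offspring: 2 X+X-, 2 X+Y
Probability of a carrier female: 2/4 = 1/2
Expected count = 1/2 × 96 = 48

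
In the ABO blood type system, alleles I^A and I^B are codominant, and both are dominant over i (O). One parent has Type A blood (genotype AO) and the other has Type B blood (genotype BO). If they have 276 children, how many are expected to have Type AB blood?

Cross: AO × BO
Possible offspring genotypes: 1 AB, 1 AO, 1 BO, 1 OO
Blood type counts: 1 Type AB, 1 Type A, 1 Type B, 1 Type O
Probability of Type AB: 1/4
Expected count = 1/4 × 276 = 69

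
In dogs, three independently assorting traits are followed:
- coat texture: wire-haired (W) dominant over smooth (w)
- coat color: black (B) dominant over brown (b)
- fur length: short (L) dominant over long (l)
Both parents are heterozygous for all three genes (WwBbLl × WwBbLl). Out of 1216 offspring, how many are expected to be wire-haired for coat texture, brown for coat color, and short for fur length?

Trihybrid cross: WwBbLl × WwBbLl
Each trait segregates independently with a 3:1 phenotypic ratio, so each gene contributes 3/4 (dominant) or 1/4 (recessive).
Target: wire-haired (coat texture), brown (coat color), short (fur length)
Probability = product of independent per-trait probabilities
= 3/4 × 1/4 × 3/4 = 9/64
Expected count = 9/64 × 1216 = 171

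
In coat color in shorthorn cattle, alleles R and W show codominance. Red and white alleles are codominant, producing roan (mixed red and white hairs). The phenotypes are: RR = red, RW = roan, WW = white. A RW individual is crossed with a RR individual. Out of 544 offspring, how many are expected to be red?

Punnett square for RW × RR:
Offspring genotypes: 2 RR, 2 RW
Phenotype counts: 2 red, 2 roan
red: 2 out of 4 → fraction 1/2
Expected count = 1/2 × 544 = 272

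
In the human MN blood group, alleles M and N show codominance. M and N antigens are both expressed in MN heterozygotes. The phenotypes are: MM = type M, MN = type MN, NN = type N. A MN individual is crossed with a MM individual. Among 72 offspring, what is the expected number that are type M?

Punnett square for MN × MM:
Offspring genotypes: 2 MM, 2 MN
Phenotype counts: 2 type M, 2 type MN
type M: 2 out of 4 → fraction 1/2
Expected count = 1/2 × 72 = 36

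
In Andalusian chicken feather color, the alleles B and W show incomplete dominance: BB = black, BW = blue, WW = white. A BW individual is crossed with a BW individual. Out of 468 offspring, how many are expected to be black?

Punnett square for BW × BW:
Offspring genotypes: 1 BB, 2 BW, 1 WW
Phenotype counts: 1 black, 2 blue, 1 white
black: 1 out of 4 → fraction 1/4
Expected count = 1/4 × 468 = 117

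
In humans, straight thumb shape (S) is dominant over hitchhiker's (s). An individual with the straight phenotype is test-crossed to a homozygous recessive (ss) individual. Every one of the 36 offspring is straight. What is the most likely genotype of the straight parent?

Test cross: ? × ss
All offspring are straight.
If the unknown parent were heterozygous (Ss), about half of 36 offspring would be hitchhiker's; none are. The unknown parent is most likely homozygous dominant (SS).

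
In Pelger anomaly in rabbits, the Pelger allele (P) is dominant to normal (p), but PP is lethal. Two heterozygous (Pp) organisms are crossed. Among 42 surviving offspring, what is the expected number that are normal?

Cross: Pp × Pp
Punnett square offspring (before lethality): 1 PP, 2 Pp, 1 pp
The PP genotype is lethal (embryos die); surviving offspring: 2 Pp, 1 pp
normal: 1 out of 3 → fraction 1/3
Expected count = 1/3 × 42 = 14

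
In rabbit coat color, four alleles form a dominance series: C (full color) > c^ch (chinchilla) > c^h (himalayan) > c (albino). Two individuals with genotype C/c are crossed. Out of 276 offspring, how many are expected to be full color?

Cross: C/c × C/c
Allele dominance: C > c^ch > c^h > c
Offspring genotypes: 1 C/C, 2 C/c, 1 c/c
Phenotype counts: 3 full color, 1 albino
full color: 3 out of 4 → fraction 3/4
Expected count = 3/4 × 276 = 207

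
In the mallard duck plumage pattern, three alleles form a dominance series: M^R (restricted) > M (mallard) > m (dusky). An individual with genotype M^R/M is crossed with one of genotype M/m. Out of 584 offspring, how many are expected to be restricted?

Cross: M^R/M × M/m
Allele dominance: M^R > M > m
Offspring genotypes: 1 M^R/M, 1 M^R/m, 1 M/M, 1 M/m
Phenotype counts: 2 restricted, 2 mallard
restricted: 2 out of 4 → fraction 1/2
Expected count = 1/2 × 584 = 292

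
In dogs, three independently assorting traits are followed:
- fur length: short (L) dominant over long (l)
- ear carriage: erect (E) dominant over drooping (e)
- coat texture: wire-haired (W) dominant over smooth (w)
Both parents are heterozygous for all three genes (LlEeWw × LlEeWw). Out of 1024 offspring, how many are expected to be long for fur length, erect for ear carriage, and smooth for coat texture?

Trihybrid cross: LlEeWw × LlEeWw
Each trait segregates independently with a 3:1 phenotypic ratio, so each gene contributes 3/4 (dominant) or 1/4 (recessive).
Target: long (fur length), erect (ear carriage), smooth (coat texture)
Probability = product of independent per-trait probabilities
= 1/4 × 3/4 × 1/4 = 3/64
Expected count = 3/64 × 1024 = 48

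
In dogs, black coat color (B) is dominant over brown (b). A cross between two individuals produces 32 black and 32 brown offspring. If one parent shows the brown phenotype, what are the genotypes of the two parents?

Observed offspring: 32 black, 32 brown
The observed ratio simplifies to 1:1. One parent shows brown, so its genotype must be bb. A 1:1 offspring split requires the other parent to be heterozygous (Bb).
Parent genotypes: bb × Bb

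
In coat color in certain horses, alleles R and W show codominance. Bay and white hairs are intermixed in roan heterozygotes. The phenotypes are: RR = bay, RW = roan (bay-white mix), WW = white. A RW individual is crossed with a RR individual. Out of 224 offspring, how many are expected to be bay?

Punnett square for RW × RR:
Offspring genotypes: 2 RR, 2 RW
Phenotype counts: 2 bay, 2 roan (bay-white mix)
bay: 2 out of 4 → fraction 1/2
Expected count = 1/2 × 224 = 112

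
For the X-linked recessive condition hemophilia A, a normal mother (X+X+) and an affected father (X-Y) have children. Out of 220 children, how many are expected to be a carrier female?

Cross: X+X+ × X-Y
Offspring: 2 X+X-, 2 X+Y
Probability of a carrier female: 2/4 = 1/2
Expected count = 1/2 × 220 = 110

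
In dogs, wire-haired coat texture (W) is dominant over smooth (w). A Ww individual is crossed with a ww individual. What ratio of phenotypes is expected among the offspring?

Punnett square for Ww × ww:
Offspring genotypes: 2 Ww, 2 ww
wire-haired: 2, smooth: 2
Ratio: 1:1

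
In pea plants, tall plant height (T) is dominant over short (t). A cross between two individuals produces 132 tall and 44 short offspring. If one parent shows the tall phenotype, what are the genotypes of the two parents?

Observed offspring: 132 tall, 44 short
The observed ratio simplifies to 3:1. Short (tt) offspring appear, so each parent must contribute one t allele. The parent stated to show tall carries T, so it is Tt. The other parent is then either Tt or tt: Tt × tt would give a 1:1 split, whereas Tt × Tt gives 3:1 — matching the data. So both parents are heterozygous (Tt × Tt).
Parent genotypes: Tt × Tt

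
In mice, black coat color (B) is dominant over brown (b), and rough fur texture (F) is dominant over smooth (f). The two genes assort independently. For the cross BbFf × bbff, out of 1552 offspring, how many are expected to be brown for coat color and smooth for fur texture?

Dihybrid cross BbFf × bbff — consider each gene separately:
coat color: Bb × bb → 2 Bb, 2 bb → 2 B_ : 2 bb (out of 4)
fur texture: Ff × ff → 2 Ff, 2 ff → 2 F_ : 2 ff (out of 4)
Looking for: brown (bb) and smooth (ff)
P(brown) = 2/4, P(smooth) = 2/4
P(both) = 2/4 × 2/4 = 4/16 = 1/4
Expected count = 1/4 × 1552 = 388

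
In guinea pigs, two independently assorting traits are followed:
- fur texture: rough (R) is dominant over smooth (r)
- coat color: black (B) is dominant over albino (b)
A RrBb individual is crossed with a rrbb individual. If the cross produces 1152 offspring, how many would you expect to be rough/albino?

Dihybrid cross RrBb × rrbb — consider each gene separately:
fur texture: Rr × rr → 2 Rr, 2 rr → 2 R_ : 2 rr (out of 4)
coat color: Bb × bb → 2 Bb, 2 bb → 2 B_ : 2 bb (out of 4)
Combine (counts out of 4 × 4 = 16): rough/black (R_B_) = 2×2 = 4; rough/albino (R_bb) = 2×2 = 4; smooth/black (rrB_) = 2×2 = 4; smooth/albino (rrbb) = 2×2 = 4
Phenotype counts (out of 16): 4 rough/black, 4 rough/albino, 4 smooth/black, 4 smooth/albino
rough/albino: 4 out of 16 → fraction 1/4
Expected count = 1/4 × 1152 = 288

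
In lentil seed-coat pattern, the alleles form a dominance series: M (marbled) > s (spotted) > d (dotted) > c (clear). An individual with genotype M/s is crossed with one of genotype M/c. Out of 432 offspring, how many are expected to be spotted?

Cross: M/s × M/c
Allele dominance: M > s > d > c
Offspring genotypes: 1 M/M, 1 M/c, 1 M/s, 1 s/c
Phenotype counts: 3 marbled, 1 spotted
spotted: 1 out of 4 → fraction 1/4
Expected count = 1/4 × 432 = 108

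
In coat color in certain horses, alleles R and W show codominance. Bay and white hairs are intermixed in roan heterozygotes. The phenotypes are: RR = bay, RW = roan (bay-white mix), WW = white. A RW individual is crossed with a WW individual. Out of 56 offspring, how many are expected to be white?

Punnett square for RW × WW:
Offspring genotypes: 2 RW, 2 WW
Phenotype counts: 2 roan (bay-white mix), 2 white
white: 2 out of 4 → fraction 1/2
Expected count = 1/2 × 56 = 28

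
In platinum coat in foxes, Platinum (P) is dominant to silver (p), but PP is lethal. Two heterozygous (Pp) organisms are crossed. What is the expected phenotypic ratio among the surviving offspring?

Cross: Pp × Pp
Punnett square offspring (before lethality): 1 PP, 2 Pp, 1 pp
The PP genotype is lethal (embryos die); surviving offspring: 2 Pp, 1 pp
Ratio: 2 platinum : 1 silver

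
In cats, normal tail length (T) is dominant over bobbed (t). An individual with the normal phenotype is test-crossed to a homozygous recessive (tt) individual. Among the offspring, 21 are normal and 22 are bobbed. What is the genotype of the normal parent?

Test cross: ? × tt
Offspring: 21 normal, 22 bobbed — approximately 1:1.
A 1:1 ratio in a test cross indicates the unknown parent is heterozygous (Tt).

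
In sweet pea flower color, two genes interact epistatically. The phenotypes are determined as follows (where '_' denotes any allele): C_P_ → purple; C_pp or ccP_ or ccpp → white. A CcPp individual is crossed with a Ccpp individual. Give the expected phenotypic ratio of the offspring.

Cross: CcPp × Ccpp — consider each gene separately:
C gene: Cc × Cc → 1 CC, 2 Cc, 1 cc → 3 C_ : 1 cc (out of 4)
P gene: Pp × pp → 2 Pp, 2 pp → 2 P_ : 2 pp (out of 4)
Genotype classes (out of 4 × 4 = 16): C_P_ = 3×2 = 6; C_pp = 3×2 = 6; ccP_ = 1×2 = 2; ccpp = 1×2 = 2
Apply the phenotype rules: C_P_ (6) → purple; C_pp (6) + ccP_ (2) + ccpp (2) → white
Phenotype counts (out of 16): 6 purple, 10 white
Ratio: 3 purple : 5 white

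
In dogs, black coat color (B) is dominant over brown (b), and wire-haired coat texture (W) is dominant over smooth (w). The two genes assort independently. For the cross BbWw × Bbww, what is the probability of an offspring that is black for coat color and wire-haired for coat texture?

Dihybrid cross BbWw × Bbww — consider each gene separately:
coat color: Bb × Bb → 1 BB, 2 Bb, 1 bb → 3 B_ : 1 bb (out of 4)
coat texture: Ww × ww → 2 Ww, 2 ww → 2 W_ : 2 ww (out of 4)
Looking for: black (B_) and wire-haired (W_)
P(black) = 3/4, P(wire-haired) = 2/4
P(both) = 3/4 × 2/4 = 6/16 = 3/8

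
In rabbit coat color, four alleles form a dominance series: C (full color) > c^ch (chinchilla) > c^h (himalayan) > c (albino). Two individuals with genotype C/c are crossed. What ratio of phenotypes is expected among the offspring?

Cross: C/c × C/c
Allele dominance: C > c^ch > c^h > c
Offspring genotypes: 1 C/C, 2 C/c, 1 c/c
Phenotype counts: 3 full color, 1 albino
Ratio: 3 full color : 1 albino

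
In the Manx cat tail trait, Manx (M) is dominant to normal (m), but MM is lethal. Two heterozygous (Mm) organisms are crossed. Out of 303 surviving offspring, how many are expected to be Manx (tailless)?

Cross: Mm × Mm
Punnett square offspring (before lethality): 1 MM, 2 Mm, 1 mm
The MM genotype is lethal (embryos die); surviving offspring: 2 Mm, 1 mm
Manx (tailless): 2 out of 3 → fraction 2/3
Expected count = 2/3 × 303 = 202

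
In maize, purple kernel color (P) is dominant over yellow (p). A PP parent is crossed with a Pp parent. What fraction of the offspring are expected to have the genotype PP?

Punnett square for PP × Pp:
Offspring genotypes: 2 PP, 2 Pp
Total offspring: 4
Count with target: 2
Probability: 2/4 = 1/2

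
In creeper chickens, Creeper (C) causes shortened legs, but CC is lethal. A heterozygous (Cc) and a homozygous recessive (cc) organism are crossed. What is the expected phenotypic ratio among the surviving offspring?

Cross: Cc × cc
Punnett square offspring (before lethality): 2 Cc, 2 cc
No CC offspring are produced in this cross.
Ratio: 1 creeper : 1 normal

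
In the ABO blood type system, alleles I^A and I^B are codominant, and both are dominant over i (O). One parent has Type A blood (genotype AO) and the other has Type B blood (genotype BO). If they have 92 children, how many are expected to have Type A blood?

Cross: AO × BO
Possible offspring genotypes: 1 AB, 1 AO, 1 BO, 1 OO
Blood type counts: 1 Type AB, 1 Type A, 1 Type B, 1 Type O
Probability of Type A: 1/4
Expected count = 1/4 × 92 = 23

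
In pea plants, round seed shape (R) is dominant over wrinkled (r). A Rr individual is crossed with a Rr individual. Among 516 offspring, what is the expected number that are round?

Punnett square for Rr × Rr:
Offspring genotypes: 1 RR, 2 Rr, 1 rr
round: 3, wrinkled: 1
round: 3 out of 4 → fraction 3/4
Expected count = 3/4 × 516 = 387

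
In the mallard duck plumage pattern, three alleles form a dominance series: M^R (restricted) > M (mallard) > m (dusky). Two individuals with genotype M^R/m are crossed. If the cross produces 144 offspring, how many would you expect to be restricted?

Cross: M^R/m × M^R/m
Allele dominance: M^R > M > m
Offspring genotypes: 1 M^R/M^R, 2 M^R/m, 1 m/m
Phenotype counts: 3 restricted, 1 dusky
restricted: 3 out of 4 → fraction 3/4
Expected count = 3/4 × 144 = 108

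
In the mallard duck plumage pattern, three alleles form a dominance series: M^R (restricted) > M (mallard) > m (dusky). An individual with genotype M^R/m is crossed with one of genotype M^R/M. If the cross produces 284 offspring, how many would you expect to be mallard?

Cross: M^R/m × M^R/M
Allele dominance: M^R > M > m
Offspring genotypes: 1 M^R/M^R, 1 M^R/M, 1 M^R/m, 1 M/m
Phenotype counts: 3 restricted, 1 mallard
mallard: 1 out of 4 → fraction 1/4
Expected count = 1/4 × 284 = 71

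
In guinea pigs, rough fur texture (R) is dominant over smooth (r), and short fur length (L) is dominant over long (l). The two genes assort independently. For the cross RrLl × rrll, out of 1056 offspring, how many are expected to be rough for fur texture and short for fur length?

Dihybrid cross RrLl × rrll — consider each gene separately:
fur texture: Rr × rr → 2 Rr, 2 rr → 2 R_ : 2 rr (out of 4)
fur length: Ll × ll → 2 Ll, 2 ll → 2 L_ : 2 ll (out of 4)
Looking for: rough (R_) and short (L_)
P(rough) = 2/4, P(short) = 2/4
P(both) = 2/4 × 2/4 = 4/16 = 1/4
Expected count = 1/4 × 1056 = 264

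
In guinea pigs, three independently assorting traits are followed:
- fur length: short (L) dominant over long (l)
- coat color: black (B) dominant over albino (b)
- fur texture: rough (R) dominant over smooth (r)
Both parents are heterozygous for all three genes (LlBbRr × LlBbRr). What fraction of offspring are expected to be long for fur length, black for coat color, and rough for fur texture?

Trihybrid cross: LlBbRr × LlBbRr
Each trait segregates independently with a 3:1 phenotypic ratio, so each gene contributes 3/4 (dominant) or 1/4 (recessive).
Target: long (fur length), black (coat color), rough (fur texture)
Probability = product of independent per-trait probabilities
= 1/4 × 3/4 × 3/4 = 9/64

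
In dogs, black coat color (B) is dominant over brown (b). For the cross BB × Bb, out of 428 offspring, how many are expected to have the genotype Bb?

Punnett square for BB × Bb:
Offspring genotypes: 2 BB, 2 Bb
Total offspring: 4
Count with target: 2
Probability: 2/4 = 1/2
Expected count = 1/2 × 428 = 214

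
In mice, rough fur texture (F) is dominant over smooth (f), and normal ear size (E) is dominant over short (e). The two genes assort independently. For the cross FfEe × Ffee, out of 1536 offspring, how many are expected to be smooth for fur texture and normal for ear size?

Dihybrid cross FfEe × Ffee — consider each gene separately:
fur texture: Ff × Ff → 1 FF, 2 Ff, 1 ff → 3 F_ : 1 ff (out of 4)
ear size: Ee × ee → 2 Ee, 2 ee → 2 E_ : 2 ee (out of 4)
Looking for: smooth (ff) and normal (E_)
P(smooth) = 1/4, P(normal) = 2/4
P(both) = 1/4 × 2/4 = 2/16 = 1/8
Expected count = 1/8 × 1536 = 192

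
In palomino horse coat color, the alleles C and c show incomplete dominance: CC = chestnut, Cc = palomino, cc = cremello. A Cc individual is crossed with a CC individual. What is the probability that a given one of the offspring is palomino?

Punnett square for Cc × CC:
Offspring genotypes: 2 CC, 2 Cc
Phenotype counts: 2 chestnut, 2 palomino
palomino: 2 out of 4
Probability: 2/4 = 1/2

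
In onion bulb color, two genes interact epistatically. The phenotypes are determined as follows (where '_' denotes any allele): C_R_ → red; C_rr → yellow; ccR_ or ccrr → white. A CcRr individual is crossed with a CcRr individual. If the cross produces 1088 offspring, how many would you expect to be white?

Cross: CcRr × CcRr — consider each gene separately:
C gene: Cc × Cc → 1 CC, 2 Cc, 1 cc → 3 C_ : 1 cc (out of 4)
R gene: Rr × Rr → 1 RR, 2 Rr, 1 rr → 3 R_ : 1 rr (out of 4)
Genotype classes (out of 4 × 4 = 16): C_R_ = 3×3 = 9; C_rr = 3×1 = 3; ccR_ = 1×3 = 3; ccrr = 1×1 = 1
Apply the phenotype rules: C_R_ (9) → red; C_rr (3) → yellow; ccR_ (3) + ccrr (1) → white
Phenotype counts (out of 16): 9 red, 3 yellow, 4 white
white: 4 out of 16 → fraction 1/4
Expected count = 1/4 × 1088 = 272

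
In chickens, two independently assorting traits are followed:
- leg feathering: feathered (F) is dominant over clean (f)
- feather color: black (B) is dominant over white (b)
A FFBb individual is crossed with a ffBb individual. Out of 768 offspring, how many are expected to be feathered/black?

Dihybrid cross FFBb × ffBb — consider each gene separately:
leg feathering: FF × ff → 4 Ff → 4 F_ (out of 4)
feather color: Bb × Bb → 1 BB, 2 Bb, 1 bb → 3 B_ : 1 bb (out of 4)
Combine (counts out of 4 × 4 = 16): feathered/black (F_B_) = 4×3 = 12; feathered/white (F_bb) = 4×1 = 4
Phenotype counts (out of 16): 12 feathered/black, 4 feathered/white
feathered/black: 12 out of 16 → fraction 3/4
Expected count = 3/4 × 768 = 576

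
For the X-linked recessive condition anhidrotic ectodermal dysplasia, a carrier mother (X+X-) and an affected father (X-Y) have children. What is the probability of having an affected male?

Cross: X+X- × X-Y
Offspring: 1 X+X-, 1 X+Y, 1 X-X-, 1 X-Y
Probability of an affected male: 1/4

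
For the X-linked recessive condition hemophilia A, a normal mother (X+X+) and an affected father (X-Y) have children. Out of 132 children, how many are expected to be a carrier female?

Cross: X+X+ × X-Y
Offspring: 2 X+X-, 2 X+Y
Probability of a carrier female: 2/4 = 1/2
Expected count = 1/2 × 132 = 66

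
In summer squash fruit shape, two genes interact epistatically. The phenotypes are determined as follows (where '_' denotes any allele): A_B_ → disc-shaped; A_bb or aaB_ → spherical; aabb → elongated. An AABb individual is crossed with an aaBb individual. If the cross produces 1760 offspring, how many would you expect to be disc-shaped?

Cross: AABb × aaBb — consider each gene separately:
A gene: AA × aa → 4 Aa → 4 A_ (out of 4)
B gene: Bb × Bb → 1 BB, 2 Bb, 1 bb → 3 B_ : 1 bb (out of 4)
Genotype classes (out of 4 × 4 = 16): A_B_ = 4×3 = 12; A_bb = 4×1 = 4
Apply the phenotype rules: A_B_ (12) → disc-shaped; A_bb (4) → spherical
Phenotype counts (out of 16): 12 disc-shaped, 4 spherical
disc-shaped: 12 out of 16 → fraction 3/4
Expected count = 3/4 × 1760 = 1320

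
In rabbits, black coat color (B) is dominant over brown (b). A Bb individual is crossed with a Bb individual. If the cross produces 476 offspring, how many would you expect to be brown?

Punnett square for Bb × Bb:
Offspring genotypes: 1 BB, 2 Bb, 1 bb
black: 3, brown: 1
brown: 1 out of 4 → fraction 1/4
Expected count = 1/4 × 476 = 119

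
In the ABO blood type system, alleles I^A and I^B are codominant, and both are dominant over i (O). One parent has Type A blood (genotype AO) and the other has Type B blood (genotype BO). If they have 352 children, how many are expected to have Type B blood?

Cross: AO × BO
Possible offspring genotypes: 1 AB, 1 AO, 1 BO, 1 OO
Blood type counts: 1 Type AB, 1 Type A, 1 Type B, 1 Type O
Probability of Type B: 1/4
Expected count = 1/4 × 352 = 88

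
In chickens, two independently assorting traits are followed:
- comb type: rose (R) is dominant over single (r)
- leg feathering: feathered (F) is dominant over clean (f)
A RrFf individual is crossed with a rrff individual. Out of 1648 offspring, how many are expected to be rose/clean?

Dihybrid cross RrFf × rrff — consider each gene separately:
comb type: Rr × rr → 2 Rr, 2 rr → 2 R_ : 2 rr (out of 4)
leg feathering: Ff × ff → 2 Ff, 2 ff → 2 F_ : 2 ff (out of 4)
Combine (counts out of 4 × 4 = 16): rose/feathered (R_F_) = 2×2 = 4; rose/clean (R_ff) = 2×2 = 4; single/feathered (rrF_) = 2×2 = 4; single/clean (rrff) = 2×2 = 4
Phenotype counts (out of 16): 4 rose/feathered, 4 rose/clean, 4 single/feathered, 4 single/clean
rose/clean: 4 out of 16 → fraction 1/4
Expected count = 1/4 × 1648 = 412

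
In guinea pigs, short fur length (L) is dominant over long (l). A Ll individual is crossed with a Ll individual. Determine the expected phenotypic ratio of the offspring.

Punnett square for Ll × Ll:
Offspring genotypes: 1 LL, 2 Ll, 1 ll
short: 3, long: 1
Ratio: 3:1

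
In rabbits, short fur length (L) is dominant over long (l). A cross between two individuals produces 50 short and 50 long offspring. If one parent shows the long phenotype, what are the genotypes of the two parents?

Observed offspring: 50 short, 50 long
The observed ratio simplifies to 1:1. One parent shows long, so its genotype must be ll. A 1:1 offspring split requires the other parent to be heterozygous (Ll).
Parent genotypes: ll × Ll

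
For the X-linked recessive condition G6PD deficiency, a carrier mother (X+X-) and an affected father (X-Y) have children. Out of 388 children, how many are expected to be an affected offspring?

Cross: X+X- × X-Y
Offspring: 1 X+X-, 1 X+Y, 1 X-X-, 1 X-Y
Probability of an affected offspring: 2/4 = 1/2
Expected count = 1/2 × 388 = 194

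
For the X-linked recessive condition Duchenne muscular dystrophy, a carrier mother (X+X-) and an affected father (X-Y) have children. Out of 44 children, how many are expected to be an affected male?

Cross: X+X- × X-Y
Offspring: 1 X+X-, 1 X+Y, 1 X-X-, 1 X-Y
Probability of an affected male: 1/4
Expected count = 1/4 × 44 = 11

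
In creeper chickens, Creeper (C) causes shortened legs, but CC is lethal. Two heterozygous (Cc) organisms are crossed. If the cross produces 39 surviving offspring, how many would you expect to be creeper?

Cross: Cc × Cc
Punnett square offspring (before lethality): 1 CC, 2 Cc, 1 cc
The CC genotype is lethal (embryos die); surviving offspring: 2 Cc, 1 cc
creeper: 2 out of 3 → fraction 2/3
Expected count = 2/3 × 39 = 26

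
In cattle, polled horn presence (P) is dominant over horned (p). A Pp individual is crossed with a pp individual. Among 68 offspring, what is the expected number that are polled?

Punnett square for Pp × pp:
Offspring genotypes: 2 Pp, 2 pp
polled: 2, horned: 2
polled: 2 out of 4 → fraction 1/2
Expected count = 1/2 × 68 = 34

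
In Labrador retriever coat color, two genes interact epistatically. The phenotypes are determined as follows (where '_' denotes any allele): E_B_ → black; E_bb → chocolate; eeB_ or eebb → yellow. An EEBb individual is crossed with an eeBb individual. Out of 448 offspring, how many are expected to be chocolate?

Cross: EEBb × eeBb — consider each gene separately:
E gene: EE × ee → 4 Ee → 4 E_ (out of 4)
B gene: Bb × Bb → 1 BB, 2 Bb, 1 bb → 3 B_ : 1 bb (out of 4)
Genotype classes (out of 4 × 4 = 16): E_B_ = 4×3 = 12; E_bb = 4×1 = 4
Apply the phenotype rules: E_B_ (12) → black; E_bb (4) → chocolate
Phenotype counts (out of 16): 12 black, 4 chocolate
chocolate: 4 out of 16 → fraction 1/4
Expected count = 1/4 × 448 = 112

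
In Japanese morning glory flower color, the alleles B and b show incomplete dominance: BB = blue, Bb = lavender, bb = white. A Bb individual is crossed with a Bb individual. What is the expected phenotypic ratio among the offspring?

Punnett square for Bb × Bb:
Offspring genotypes: 1 BB, 2 Bb, 1 bb
Phenotype counts: 1 blue, 2 lavender, 1 white
Ratio: 1 blue : 2 lavender : 1 white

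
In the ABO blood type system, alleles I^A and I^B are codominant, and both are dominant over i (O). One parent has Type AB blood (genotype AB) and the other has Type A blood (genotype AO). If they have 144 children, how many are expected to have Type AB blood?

Cross: AB × AO
Possible offspring genotypes: 1 AA, 1 AO, 1 AB, 1 BO
Blood type counts: 2 Type A, 1 Type AB, 1 Type B
Probability of Type AB: 1/4
Expected count = 1/4 × 144 = 36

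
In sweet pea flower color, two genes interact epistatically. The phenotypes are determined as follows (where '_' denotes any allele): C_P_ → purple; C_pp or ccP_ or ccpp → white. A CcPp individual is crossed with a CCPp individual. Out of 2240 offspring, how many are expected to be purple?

Cross: CcPp × CCPp — consider each gene separately:
C gene: Cc × CC → 2 CC, 2 Cc → 4 C_ (out of 4)
P gene: Pp × Pp → 1 PP, 2 Pp, 1 pp → 3 P_ : 1 pp (out of 4)
Genotype classes (out of 4 × 4 = 16): C_P_ = 4×3 = 12; C_pp = 4×1 = 4
Apply the phenotype rules: C_P_ (12) → purple; C_pp (4) → white
Phenotype counts (out of 16): 12 purple, 4 white
purple: 12 out of 16 → fraction 3/4
Expected count = 3/4 × 2240 = 1680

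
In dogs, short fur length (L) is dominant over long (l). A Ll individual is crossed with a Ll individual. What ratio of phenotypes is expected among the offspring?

Punnett square for Ll × Ll:
Offspring genotypes: 1 LL, 2 Ll, 1 ll
short: 3, long: 1
Ratio: 3:1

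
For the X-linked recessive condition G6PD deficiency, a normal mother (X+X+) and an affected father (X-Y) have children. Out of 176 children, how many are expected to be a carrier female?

Cross: X+X+ × X-Y
Offspring: 2 X+X-, 2 X+Y
Probability of a carrier female: 2/4 = 1/2
Expected count = 1/2 × 176 = 88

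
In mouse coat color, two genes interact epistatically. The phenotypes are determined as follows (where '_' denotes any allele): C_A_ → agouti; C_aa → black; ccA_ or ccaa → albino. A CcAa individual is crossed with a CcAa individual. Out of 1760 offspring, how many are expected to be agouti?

Cross: CcAa × CcAa — consider each gene separately:
C gene: Cc × Cc → 1 CC, 2 Cc, 1 cc → 3 C_ : 1 cc (out of 4)
A gene: Aa × Aa → 1 AA, 2 Aa, 1 aa → 3 A_ : 1 aa (out of 4)
Genotype classes (out of 4 × 4 = 16): C_A_ = 3×3 = 9; C_aa = 3×1 = 3; ccA_ = 1×3 = 3; ccaa = 1×1 = 1
Apply the phenotype rules: C_A_ (9) → agouti; C_aa (3) → black; ccA_ (3) + ccaa (1) → albino
Phenotype counts (out of 16): 9 agouti, 3 black, 4 albino
agouti: 9 out of 16 → fraction 9/16
Expected count = 9/16 × 1760 = 990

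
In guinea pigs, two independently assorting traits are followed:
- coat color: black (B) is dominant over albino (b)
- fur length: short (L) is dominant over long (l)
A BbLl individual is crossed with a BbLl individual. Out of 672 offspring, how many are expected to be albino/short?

Dihybrid cross BbLl × BbLl — consider each gene separately:
coat color: Bb × Bb → 1 BB, 2 Bb, 1 bb → 3 B_ : 1 bb (out of 4)
fur length: Ll × Ll → 1 LL, 2 Ll, 1 ll → 3 L_ : 1 ll (out of 4)
Combine (counts out of 4 × 4 = 16): black/short (B_L_) = 3×3 = 9; black/long (B_ll) = 3×1 = 3; albino/short (bbL_) = 1×3 = 3; albino/long (bbll) = 1×1 = 1
Phenotype counts (out of 16): 9 black/short, 3 black/long, 3 albino/short, 1 albino/long
albino/short: 3 out of 16 → fraction 3/16
Expected count = 3/16 × 672 = 126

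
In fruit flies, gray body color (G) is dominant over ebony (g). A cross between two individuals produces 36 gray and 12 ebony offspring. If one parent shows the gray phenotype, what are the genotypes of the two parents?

Observed offspring: 36 gray, 12 ebony
The observed ratio simplifies to 3:1. Ebony (gg) offspring appear, so each parent must contribute one g allele. The parent stated to show gray carries G, so it is Gg. The other parent is then either Gg or gg: Gg × gg would give a 1:1 split, whereas Gg × Gg gives 3:1 — matching the data. So both parents are heterozygous (Gg × Gg).
Parent genotypes: Gg × Gg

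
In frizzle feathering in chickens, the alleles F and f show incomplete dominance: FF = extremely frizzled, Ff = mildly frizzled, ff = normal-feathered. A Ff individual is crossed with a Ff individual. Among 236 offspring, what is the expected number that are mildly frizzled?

Punnett square for Ff × Ff:
Offspring genotypes: 1 FF, 2 Ff, 1 ff
Phenotype counts: 1 extremely frizzled, 2 mildly frizzled, 1 normal-feathered
mildly frizzled: 2 out of 4 → fraction 1/2
Expected count = 1/2 × 236 = 118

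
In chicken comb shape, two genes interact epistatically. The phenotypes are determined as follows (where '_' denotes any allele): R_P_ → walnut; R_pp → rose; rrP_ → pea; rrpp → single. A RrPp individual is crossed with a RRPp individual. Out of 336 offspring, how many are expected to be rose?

Cross: RrPp × RRPp — consider each gene separately:
R gene: Rr × RR → 2 RR, 2 Rr → 4 R_ (out of 4)
P gene: Pp × Pp → 1 PP, 2 Pp, 1 pp → 3 P_ : 1 pp (out of 4)
Genotype classes (out of 4 × 4 = 16): R_P_ = 4×3 = 12; R_pp = 4×1 = 4
Apply the phenotype rules: R_P_ (12) → walnut; R_pp (4) → rose
Phenotype counts (out of 16): 12 walnut, 4 rose
rose: 4 out of 16 → fraction 1/4
Expected count = 1/4 × 336 = 84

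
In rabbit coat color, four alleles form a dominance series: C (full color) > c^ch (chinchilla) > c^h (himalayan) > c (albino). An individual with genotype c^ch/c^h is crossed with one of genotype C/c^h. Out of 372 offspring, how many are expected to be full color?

Cross: c^ch/c^h × C/c^h
Allele dominance: C > c^ch > c^h > c
Offspring genotypes: 1 C/c^ch, 1 c^ch/c^h, 1 C/c^h, 1 c^h/c^h
Phenotype counts: 2 full color, 1 chinchilla, 1 himalayan
full color: 2 out of 4 → fraction 1/2
Expected count = 1/2 × 372 = 186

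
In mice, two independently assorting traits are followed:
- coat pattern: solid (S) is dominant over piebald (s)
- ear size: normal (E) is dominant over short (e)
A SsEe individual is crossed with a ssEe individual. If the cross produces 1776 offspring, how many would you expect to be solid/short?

Dihybrid cross SsEe × ssEe — consider each gene separately:
coat pattern: Ss × ss → 2 Ss, 2 ss → 2 S_ : 2 ss (out of 4)
ear size: Ee × Ee → 1 EE, 2 Ee, 1 ee → 3 E_ : 1 ee (out of 4)
Combine (counts out of 4 × 4 = 16): solid/normal (S_E_) = 2×3 = 6; solid/short (S_ee) = 2×1 = 2; piebald/normal (ssE_) = 2×3 = 6; piebald/short (ssee) = 2×1 = 2
Phenotype counts (out of 16): 6 solid/normal, 2 solid/short, 6 piebald/normal, 2 piebald/short
solid/short: 2 out of 16 → fraction 1/8
Expected count = 1/8 × 1776 = 222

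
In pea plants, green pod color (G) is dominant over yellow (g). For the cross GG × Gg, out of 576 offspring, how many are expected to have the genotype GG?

Punnett square for GG × Gg:
Offspring genotypes: 2 GG, 2 Gg
Total offspring: 4
Count with target: 2
Probability: 2/4 = 1/2
Expected count = 1/2 × 576 = 288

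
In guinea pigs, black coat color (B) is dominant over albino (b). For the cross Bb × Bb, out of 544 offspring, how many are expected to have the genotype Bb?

Punnett square for Bb × Bb:
Offspring genotypes: 1 BB, 2 Bb, 1 bb
Total offspring: 4
Count with target: 2
Probability: 2/4 = 1/2
Expected count = 1/2 × 544 = 272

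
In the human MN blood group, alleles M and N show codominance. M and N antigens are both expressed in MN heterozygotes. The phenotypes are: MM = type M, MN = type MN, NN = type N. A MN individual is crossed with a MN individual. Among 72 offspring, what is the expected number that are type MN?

Punnett square for MN × MN:
Offspring genotypes: 1 MM, 2 MN, 1 NN
Phenotype counts: 1 type M, 2 type MN, 1 type N
type MN: 2 out of 4 → fraction 1/2
Expected count = 1/2 × 72 = 36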